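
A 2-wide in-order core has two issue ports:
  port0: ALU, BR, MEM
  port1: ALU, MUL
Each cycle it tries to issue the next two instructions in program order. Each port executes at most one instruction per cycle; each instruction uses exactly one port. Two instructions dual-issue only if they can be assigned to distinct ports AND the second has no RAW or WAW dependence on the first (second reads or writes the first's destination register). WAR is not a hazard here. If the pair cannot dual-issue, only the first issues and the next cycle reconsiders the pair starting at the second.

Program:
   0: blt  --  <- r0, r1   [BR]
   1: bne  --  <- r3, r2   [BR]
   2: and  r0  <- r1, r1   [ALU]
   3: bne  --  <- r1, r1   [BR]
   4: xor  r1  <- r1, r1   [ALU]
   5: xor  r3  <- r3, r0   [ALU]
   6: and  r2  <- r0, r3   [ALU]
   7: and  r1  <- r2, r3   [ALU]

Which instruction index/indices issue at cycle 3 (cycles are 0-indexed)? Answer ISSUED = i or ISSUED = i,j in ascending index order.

c0: i0 blt  no-port BR/BR
c1: i1,i2 bne and  dual
c2: i3,i4 bne xor  dual
c3: i5 xor  RAW r3
c4: i6 and  RAW r2
c5: i7 and  tail

ISSUED = 5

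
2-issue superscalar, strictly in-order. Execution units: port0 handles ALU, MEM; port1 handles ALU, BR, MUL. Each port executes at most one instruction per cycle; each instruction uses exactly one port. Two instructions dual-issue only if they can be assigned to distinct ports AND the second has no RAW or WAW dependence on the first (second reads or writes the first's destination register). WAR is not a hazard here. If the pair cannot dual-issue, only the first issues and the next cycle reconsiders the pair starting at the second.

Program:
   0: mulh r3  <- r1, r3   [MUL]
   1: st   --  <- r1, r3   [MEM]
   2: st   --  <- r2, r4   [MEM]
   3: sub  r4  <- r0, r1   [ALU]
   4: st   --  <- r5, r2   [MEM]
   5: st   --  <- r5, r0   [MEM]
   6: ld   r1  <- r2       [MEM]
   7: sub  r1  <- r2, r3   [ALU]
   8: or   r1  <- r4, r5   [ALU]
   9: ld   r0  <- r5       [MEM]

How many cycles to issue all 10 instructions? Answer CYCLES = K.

c0: i0 mulh  RAW r3
c1: i1 st  no-port MEM/MEM
c2: i2+i3 st/sub  2-wide
c3: i4 st  no-port MEM/MEM
c4: i5 st  no-port MEM/MEM
c5: i6 ld  WAW r1
c6: i7 sub  WAW r1
c7: i8+i9 or/ld  2-wide

CYCLES = 8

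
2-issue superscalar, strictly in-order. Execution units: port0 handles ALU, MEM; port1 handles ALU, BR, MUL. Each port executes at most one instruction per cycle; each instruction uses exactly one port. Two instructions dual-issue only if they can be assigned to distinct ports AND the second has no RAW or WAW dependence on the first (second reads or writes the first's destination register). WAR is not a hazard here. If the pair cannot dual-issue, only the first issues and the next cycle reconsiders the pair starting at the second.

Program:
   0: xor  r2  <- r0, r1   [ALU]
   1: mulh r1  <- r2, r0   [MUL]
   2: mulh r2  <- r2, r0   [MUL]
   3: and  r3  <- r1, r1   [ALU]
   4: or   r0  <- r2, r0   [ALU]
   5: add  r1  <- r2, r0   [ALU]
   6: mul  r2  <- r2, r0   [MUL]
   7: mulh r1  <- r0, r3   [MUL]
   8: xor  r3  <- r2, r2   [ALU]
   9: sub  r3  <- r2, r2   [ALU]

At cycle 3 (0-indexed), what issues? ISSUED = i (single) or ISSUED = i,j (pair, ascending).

[0] i0  xor  -- RAW r2
[1] i1  mulh  -- no-port MUL/MUL
[2] i2/i3  mulh and  -- pair
[3] i4  or  -- RAW r0
[4] i5/i6  add mul  -- pair
[5] i7/i8  mulh xor  -- pair
[6] i9  sub  -- tail

ISSUED = 4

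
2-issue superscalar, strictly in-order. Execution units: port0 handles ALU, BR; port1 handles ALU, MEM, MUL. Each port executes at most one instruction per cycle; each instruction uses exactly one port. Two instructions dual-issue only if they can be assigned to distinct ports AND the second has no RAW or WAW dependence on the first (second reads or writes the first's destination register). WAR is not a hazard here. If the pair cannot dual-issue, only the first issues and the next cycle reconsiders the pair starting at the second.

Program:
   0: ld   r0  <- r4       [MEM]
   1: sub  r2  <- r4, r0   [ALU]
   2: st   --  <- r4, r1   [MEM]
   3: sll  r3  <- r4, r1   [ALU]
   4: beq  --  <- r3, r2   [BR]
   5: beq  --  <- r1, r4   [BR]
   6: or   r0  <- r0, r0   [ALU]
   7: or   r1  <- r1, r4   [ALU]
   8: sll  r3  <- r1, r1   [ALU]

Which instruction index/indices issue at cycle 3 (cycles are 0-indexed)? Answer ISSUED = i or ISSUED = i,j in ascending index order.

[0] i0  ld  -- RAW r0
[1] i1,i2  sub+st  -- pair
[2] i3  sll  -- RAW r3
[3] i4  beq  -- no-port BR/BR
[4] i5,i6  beq+or  -- pair
[5] i7  or  -- RAW r1
[6] i8  sll  -- tail

ISSUED = 4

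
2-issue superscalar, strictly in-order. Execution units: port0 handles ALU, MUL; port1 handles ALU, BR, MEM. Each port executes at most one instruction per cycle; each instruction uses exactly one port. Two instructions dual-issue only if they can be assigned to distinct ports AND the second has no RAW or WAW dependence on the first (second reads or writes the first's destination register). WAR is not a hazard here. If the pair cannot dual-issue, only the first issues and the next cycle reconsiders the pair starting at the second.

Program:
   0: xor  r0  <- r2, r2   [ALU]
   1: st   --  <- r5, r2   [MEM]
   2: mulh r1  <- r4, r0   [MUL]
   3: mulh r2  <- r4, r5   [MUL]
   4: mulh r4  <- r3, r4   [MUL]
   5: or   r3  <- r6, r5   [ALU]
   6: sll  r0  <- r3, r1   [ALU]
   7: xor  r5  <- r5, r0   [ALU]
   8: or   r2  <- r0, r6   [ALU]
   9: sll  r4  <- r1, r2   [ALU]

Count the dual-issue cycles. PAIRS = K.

[0] i0&i1  xor st  -- pair
[1] i2  mulh  -- no-port MUL/MUL
[2] i3  mulh  -- no-port MUL/MUL
[3] i4&i5  mulh or  -- pair
[4] i6  sll  -- RAW r0
[5] i7&i8  xor or  -- pair
[6] i9  sll  -- tail

PAIRS = 3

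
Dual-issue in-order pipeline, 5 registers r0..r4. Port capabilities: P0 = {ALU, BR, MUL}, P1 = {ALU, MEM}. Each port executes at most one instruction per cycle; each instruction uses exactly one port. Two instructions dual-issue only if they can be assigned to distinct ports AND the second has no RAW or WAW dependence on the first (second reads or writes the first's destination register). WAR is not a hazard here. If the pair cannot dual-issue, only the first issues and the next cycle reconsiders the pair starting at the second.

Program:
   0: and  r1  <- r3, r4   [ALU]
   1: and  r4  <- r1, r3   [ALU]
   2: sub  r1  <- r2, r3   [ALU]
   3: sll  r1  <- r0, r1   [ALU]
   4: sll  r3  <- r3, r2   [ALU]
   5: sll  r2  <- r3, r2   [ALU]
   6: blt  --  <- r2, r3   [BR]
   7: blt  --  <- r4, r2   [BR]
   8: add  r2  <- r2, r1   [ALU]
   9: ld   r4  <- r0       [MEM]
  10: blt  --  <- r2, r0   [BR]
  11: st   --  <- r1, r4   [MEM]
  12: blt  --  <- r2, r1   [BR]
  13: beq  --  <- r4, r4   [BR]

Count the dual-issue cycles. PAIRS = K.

PAIRS = 5

  cy0 -> i0 (and) RAW r1
  cy1 -> i1+i2 (and sub) dual
  cy2 -> i3+i4 (sll sll) dual
  cy3 -> i5 (sll) RAW r2
  cy4 -> i6 (blt) no-port BR/BR
  cy5 -> i7+i8 (blt add) dual
  cy6 -> i9+i10 (ld blt) dual
  cy7 -> i11+i12 (st blt) dual
  cy8 -> i13 (beq) tail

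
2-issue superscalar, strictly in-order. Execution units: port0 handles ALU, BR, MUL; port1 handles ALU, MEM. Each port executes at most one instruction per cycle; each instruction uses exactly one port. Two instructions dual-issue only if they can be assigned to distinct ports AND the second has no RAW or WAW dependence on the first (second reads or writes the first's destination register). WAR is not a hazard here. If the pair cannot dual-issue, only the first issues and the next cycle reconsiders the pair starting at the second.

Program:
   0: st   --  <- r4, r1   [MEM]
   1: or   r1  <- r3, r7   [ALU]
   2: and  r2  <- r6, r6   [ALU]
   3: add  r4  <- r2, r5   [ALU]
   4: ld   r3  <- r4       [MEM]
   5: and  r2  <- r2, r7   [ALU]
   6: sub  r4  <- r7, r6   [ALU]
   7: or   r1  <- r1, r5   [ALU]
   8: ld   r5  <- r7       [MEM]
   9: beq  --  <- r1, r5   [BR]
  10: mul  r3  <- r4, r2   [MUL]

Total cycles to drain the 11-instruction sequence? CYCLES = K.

#0 head=0: st.MEM+or.ALU i0+i1 dual
#1 head=2: and.ALU i2 RAW r2
#2 head=3: add.ALU i3 RAW r4
#3 head=4: ld.MEM+and.ALU i4+i5 dual
#4 head=6: sub.ALU+or.ALU i6+i7 dual
#5 head=8: ld.MEM i8 RAW r5
#6 head=9: beq.BR i9 no-port BR/MUL
#7 head=10: mul.MUL i10 tail

CYCLES = 8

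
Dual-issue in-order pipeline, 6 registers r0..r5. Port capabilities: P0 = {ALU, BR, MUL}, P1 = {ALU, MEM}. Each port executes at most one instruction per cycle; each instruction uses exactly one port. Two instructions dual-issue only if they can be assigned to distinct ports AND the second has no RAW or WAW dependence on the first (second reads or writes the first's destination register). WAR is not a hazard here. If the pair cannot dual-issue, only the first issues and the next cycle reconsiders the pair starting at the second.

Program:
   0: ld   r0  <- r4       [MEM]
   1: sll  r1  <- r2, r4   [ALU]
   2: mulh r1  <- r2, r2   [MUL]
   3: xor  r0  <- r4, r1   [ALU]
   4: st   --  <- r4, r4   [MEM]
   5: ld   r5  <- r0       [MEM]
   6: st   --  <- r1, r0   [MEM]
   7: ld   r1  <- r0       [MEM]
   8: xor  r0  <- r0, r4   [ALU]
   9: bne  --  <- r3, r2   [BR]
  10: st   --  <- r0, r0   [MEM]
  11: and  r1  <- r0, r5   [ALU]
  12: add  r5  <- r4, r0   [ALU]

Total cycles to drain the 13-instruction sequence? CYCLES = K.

#0 head=0: ld.MEM;sll.ALU i0,i1 2-wide
#1 head=2: mulh.MUL i2 RAW r1
#2 head=3: xor.ALU;st.MEM i3,i4 2-wide
#3 head=5: ld.MEM i5 no-port MEM/MEM
#4 head=6: st.MEM i6 no-port MEM/MEM
#5 head=7: ld.MEM;xor.ALU i7,i8 2-wide
#6 head=9: bne.BR;st.MEM i9,i10 2-wide
#7 head=11: and.ALU;add.ALU i11,i12 2-wide

CYCLES = 8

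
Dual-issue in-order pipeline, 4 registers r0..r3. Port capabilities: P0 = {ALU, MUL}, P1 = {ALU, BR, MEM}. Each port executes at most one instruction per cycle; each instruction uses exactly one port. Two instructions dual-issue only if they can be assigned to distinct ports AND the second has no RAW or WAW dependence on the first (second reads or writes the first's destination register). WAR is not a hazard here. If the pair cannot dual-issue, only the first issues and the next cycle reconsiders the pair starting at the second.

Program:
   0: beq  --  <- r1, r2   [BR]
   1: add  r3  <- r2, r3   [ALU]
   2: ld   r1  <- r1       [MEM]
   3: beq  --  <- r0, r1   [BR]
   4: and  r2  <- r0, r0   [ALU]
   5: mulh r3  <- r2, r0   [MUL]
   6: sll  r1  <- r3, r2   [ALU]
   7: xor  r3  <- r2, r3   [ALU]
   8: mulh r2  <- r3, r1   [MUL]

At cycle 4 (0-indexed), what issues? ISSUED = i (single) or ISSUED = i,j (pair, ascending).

  cy0 -> i0/i1 (beq;add) pair
  cy1 -> i2 (ld) no-port MEM/BR
  cy2 -> i3/i4 (beq;and) pair
  cy3 -> i5 (mulh) RAW r3
  cy4 -> i6/i7 (sll;xor) pair
  cy5 -> i8 (mulh) tail

ISSUED = 6,7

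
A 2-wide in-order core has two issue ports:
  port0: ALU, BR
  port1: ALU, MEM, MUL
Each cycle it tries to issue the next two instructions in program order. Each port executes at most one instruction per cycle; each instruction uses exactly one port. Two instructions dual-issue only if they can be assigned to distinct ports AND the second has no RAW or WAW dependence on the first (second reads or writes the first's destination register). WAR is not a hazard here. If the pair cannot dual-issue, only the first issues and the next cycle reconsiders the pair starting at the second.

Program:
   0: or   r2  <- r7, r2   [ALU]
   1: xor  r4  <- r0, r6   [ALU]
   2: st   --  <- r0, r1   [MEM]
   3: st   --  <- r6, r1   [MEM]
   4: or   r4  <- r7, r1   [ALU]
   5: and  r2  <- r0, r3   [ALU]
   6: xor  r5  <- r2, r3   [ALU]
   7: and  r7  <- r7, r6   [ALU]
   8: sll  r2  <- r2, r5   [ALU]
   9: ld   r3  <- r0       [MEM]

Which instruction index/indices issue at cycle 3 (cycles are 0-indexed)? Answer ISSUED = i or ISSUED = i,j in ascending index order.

ISSUED = 5

t=0 i0+i1:or xor ; dual
t=1 i2:st ; no-port MEM/MEM
t=2 i3+i4:st or ; dual
t=3 i5:and ; RAW r2
t=4 i6+i7:xor and ; dual
t=5 i8+i9:sll ld ; dual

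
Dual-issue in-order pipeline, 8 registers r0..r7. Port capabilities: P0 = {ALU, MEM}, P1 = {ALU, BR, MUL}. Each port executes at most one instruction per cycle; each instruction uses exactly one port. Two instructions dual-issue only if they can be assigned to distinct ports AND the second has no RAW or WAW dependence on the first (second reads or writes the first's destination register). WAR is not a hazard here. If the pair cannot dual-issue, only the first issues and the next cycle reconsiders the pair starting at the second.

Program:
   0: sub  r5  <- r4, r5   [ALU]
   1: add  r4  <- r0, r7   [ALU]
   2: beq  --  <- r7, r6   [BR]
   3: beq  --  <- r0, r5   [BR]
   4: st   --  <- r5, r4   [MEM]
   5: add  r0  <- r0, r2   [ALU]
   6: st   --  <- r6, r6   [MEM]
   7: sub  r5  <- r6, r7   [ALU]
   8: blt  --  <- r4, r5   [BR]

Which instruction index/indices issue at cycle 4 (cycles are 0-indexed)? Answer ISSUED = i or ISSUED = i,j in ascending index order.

#0 head=0: sub.ALU add.ALU i0,i1 2-wide
#1 head=2: beq.BR i2 no-port BR/BR
#2 head=3: beq.BR st.MEM i3,i4 2-wide
#3 head=5: add.ALU st.MEM i5,i6 2-wide
#4 head=7: sub.ALU i7 RAW r5
#5 head=8: blt.BR i8 tail

ISSUED = 7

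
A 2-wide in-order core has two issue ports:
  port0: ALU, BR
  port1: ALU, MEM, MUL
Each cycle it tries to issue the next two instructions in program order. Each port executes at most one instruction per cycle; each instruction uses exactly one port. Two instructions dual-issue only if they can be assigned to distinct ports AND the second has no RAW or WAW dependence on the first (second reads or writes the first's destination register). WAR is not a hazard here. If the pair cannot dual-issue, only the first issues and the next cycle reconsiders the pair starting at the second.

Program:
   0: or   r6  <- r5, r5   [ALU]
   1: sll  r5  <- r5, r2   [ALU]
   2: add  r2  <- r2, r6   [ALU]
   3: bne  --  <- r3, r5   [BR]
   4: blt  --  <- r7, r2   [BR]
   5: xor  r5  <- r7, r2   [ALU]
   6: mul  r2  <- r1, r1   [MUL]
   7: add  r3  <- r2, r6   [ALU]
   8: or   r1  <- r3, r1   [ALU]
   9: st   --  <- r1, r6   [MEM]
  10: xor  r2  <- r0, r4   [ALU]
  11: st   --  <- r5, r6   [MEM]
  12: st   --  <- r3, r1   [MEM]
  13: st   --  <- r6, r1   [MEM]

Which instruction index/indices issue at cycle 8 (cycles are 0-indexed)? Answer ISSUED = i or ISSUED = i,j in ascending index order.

ISSUED = 12

[0] i0/i1  or.ALU+sll.ALU  -- dual
[1] i2/i3  add.ALU+bne.BR  -- dual
[2] i4/i5  blt.BR+xor.ALU  -- dual
[3] i6  mul.MUL  -- RAW r2
[4] i7  add.ALU  -- RAW r3
[5] i8  or.ALU  -- RAW r1
[6] i9/i10  st.MEM+xor.ALU  -- dual
[7] i11  st.MEM  -- no-port MEM/MEM
[8] i12  st.MEM  -- no-port MEM/MEM
[9] i13  st.MEM  -- tail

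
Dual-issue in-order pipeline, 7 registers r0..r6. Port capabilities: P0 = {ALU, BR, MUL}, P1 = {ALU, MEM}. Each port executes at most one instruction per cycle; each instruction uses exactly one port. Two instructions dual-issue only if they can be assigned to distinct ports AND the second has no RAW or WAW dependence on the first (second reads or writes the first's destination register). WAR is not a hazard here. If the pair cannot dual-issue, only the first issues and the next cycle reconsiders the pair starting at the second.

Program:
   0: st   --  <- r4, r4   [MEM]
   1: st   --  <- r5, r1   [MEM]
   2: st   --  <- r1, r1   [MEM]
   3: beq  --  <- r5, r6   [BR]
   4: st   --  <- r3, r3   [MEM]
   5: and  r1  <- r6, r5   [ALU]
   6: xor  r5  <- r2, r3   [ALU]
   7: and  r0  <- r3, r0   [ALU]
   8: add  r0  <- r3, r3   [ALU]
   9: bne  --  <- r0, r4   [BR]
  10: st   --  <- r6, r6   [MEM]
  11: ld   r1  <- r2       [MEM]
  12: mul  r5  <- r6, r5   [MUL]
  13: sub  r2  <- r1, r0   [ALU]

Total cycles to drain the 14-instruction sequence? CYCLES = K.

CYCLES = 9

t=0 i0:st ; no-port MEM/MEM
t=1 i1:st ; no-port MEM/MEM
t=2 i2+i3:st+beq ; pair
t=3 i4+i5:st+and ; pair
t=4 i6+i7:xor+and ; pair
t=5 i8:add ; RAW r0
t=6 i9+i10:bne+st ; pair
t=7 i11+i12:ld+mul ; pair
t=8 i13:sub ; tail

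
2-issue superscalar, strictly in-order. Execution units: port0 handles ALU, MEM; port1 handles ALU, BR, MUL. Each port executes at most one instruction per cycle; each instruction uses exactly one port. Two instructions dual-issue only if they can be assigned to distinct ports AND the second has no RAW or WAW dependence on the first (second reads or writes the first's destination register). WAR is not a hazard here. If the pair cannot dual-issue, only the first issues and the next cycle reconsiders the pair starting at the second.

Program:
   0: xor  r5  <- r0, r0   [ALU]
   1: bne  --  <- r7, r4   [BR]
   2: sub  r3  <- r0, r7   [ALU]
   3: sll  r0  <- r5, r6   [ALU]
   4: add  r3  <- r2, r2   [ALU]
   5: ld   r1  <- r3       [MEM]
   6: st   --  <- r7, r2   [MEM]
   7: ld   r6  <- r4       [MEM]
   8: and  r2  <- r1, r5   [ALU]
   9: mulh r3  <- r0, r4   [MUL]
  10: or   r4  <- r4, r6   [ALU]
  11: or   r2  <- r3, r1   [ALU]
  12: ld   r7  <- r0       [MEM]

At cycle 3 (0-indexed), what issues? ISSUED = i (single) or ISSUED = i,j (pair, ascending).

ISSUED = 5

c0: i0+i1 xor/bne  pair
c1: i2+i3 sub/sll  pair
c2: i4 add  RAW r3
c3: i5 ld  no-port MEM/MEM
c4: i6 st  no-port MEM/MEM
c5: i7+i8 ld/and  pair
c6: i9+i10 mulh/or  pair
c7: i11+i12 or/ld  pair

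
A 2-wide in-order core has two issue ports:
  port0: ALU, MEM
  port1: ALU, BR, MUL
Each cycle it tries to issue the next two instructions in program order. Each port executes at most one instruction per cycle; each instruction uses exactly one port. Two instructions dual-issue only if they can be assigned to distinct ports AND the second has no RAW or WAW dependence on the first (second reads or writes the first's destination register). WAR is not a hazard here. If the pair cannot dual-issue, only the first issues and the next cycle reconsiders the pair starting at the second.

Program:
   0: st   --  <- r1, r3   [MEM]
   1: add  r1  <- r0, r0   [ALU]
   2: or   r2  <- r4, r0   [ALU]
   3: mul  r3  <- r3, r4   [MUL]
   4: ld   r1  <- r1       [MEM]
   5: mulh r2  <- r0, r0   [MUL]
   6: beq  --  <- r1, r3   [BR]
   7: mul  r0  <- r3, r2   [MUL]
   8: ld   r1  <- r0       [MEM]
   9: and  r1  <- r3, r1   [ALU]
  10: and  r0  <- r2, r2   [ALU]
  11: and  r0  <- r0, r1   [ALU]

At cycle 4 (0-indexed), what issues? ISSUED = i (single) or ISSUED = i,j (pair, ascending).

ISSUED = 7

[0] i0,i1  st.MEM add.ALU  -- pair
[1] i2,i3  or.ALU mul.MUL  -- pair
[2] i4,i5  ld.MEM mulh.MUL  -- pair
[3] i6  beq.BR  -- no-port BR/MUL
[4] i7  mul.MUL  -- RAW r0
[5] i8  ld.MEM  -- RAW+WAW r1
[6] i9,i10  and.ALU and.ALU  -- pair
[7] i11  and.ALU  -- tail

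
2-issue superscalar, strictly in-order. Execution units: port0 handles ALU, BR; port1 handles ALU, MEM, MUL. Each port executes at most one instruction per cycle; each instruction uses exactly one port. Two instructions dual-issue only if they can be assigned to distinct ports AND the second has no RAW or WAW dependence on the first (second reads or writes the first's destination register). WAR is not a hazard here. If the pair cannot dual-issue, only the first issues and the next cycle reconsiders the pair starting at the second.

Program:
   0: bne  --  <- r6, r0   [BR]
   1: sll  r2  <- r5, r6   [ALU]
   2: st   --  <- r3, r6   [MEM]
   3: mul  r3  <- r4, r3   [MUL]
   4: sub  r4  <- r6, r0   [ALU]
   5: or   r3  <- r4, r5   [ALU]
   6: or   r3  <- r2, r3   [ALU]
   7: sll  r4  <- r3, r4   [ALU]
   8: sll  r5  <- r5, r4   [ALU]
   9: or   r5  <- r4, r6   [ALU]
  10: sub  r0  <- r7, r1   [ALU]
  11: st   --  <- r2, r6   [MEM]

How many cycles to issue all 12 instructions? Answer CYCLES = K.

CYCLES = 9

#0 head=0: bne.BR sll.ALU i0,i1 dual
#1 head=2: st.MEM i2 no-port MEM/MUL
#2 head=3: mul.MUL sub.ALU i3,i4 dual
#3 head=5: or.ALU i5 RAW+WAW r3
#4 head=6: or.ALU i6 RAW r3
#5 head=7: sll.ALU i7 RAW r4
#6 head=8: sll.ALU i8 WAW r5
#7 head=9: or.ALU sub.ALU i9,i10 dual
#8 head=11: st.MEM i11 tail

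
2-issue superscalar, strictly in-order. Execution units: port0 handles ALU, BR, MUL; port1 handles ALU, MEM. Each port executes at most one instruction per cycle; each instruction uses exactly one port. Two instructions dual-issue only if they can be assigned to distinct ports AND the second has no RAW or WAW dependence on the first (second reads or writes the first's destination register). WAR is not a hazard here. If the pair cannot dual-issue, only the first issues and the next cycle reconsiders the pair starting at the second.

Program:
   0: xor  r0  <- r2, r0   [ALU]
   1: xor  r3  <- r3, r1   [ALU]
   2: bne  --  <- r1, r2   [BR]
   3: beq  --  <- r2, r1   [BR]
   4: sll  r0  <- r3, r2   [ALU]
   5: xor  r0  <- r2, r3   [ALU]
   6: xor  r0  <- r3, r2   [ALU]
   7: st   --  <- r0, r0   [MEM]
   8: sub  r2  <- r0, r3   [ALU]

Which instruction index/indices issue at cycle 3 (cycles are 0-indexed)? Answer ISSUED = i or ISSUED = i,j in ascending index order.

  cy0 -> i0&i1 (xor.ALU+xor.ALU) 2-wide
  cy1 -> i2 (bne.BR) no-port BR/BR
  cy2 -> i3&i4 (beq.BR+sll.ALU) 2-wide
  cy3 -> i5 (xor.ALU) WAW r0
  cy4 -> i6 (xor.ALU) RAW r0
  cy5 -> i7&i8 (st.MEM+sub.ALU) 2-wide

ISSUED = 5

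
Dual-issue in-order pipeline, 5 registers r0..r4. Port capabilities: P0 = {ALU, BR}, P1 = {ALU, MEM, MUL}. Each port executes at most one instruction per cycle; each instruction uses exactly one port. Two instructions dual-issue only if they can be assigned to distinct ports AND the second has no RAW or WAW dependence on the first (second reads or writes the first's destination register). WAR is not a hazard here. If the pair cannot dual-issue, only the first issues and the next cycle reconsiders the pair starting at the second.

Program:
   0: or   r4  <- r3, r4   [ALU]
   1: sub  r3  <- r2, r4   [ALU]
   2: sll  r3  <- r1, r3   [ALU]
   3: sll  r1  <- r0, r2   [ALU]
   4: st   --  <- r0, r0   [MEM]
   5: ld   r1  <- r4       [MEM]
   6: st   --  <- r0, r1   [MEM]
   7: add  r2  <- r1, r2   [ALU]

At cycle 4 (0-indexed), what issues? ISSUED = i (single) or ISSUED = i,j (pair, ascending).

c0: i0 or.ALU  RAW r4
c1: i1 sub.ALU  RAW+WAW r3
c2: i2&i3 sll.ALU/sll.ALU  dual
c3: i4 st.MEM  no-port MEM/MEM
c4: i5 ld.MEM  no-port MEM/MEM
c5: i6&i7 st.MEM/add.ALU  dual

ISSUED = 5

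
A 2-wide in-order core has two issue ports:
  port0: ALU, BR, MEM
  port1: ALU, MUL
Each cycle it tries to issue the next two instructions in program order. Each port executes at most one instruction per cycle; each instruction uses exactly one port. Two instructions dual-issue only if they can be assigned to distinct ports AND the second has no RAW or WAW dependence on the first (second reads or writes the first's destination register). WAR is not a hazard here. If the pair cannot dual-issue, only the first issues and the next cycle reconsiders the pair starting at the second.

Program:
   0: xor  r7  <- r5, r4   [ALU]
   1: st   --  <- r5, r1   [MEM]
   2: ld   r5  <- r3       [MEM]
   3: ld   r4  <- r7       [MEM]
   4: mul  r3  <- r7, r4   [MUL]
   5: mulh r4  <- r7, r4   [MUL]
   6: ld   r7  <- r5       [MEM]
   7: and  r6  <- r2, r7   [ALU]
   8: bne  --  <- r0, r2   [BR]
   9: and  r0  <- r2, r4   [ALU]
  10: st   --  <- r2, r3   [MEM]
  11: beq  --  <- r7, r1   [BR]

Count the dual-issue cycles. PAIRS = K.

PAIRS = 4

0. xor.ALU st.MEM @i0+i1  | 2-wide
1. ld.MEM @i2  | no-port MEM/MEM
2. ld.MEM @i3  | RAW r4
3. mul.MUL @i4  | no-port MUL/MUL
4. mulh.MUL ld.MEM @i5+i6  | 2-wide
5. and.ALU bne.BR @i7+i8  | 2-wide
6. and.ALU st.MEM @i9+i10  | 2-wide
7. beq.BR @i11  | tail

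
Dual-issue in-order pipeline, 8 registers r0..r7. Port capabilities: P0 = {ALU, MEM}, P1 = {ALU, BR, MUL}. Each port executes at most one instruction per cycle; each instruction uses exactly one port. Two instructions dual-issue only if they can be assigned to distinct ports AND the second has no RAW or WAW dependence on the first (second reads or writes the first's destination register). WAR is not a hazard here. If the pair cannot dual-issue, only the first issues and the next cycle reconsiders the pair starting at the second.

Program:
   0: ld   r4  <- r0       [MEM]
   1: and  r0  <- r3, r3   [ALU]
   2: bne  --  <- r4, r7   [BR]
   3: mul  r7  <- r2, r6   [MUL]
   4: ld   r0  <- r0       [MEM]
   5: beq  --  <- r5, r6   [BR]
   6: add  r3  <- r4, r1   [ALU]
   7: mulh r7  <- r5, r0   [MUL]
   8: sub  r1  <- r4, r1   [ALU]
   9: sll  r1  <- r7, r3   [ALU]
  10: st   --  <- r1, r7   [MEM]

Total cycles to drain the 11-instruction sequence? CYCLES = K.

0. ld.MEM+and.ALU @i0/i1  | 2-wide
1. bne.BR @i2  | no-port BR/MUL
2. mul.MUL+ld.MEM @i3/i4  | 2-wide
3. beq.BR+add.ALU @i5/i6  | 2-wide
4. mulh.MUL+sub.ALU @i7/i8  | 2-wide
5. sll.ALU @i9  | RAW r1
6. st.MEM @i10  | tail

CYCLES = 7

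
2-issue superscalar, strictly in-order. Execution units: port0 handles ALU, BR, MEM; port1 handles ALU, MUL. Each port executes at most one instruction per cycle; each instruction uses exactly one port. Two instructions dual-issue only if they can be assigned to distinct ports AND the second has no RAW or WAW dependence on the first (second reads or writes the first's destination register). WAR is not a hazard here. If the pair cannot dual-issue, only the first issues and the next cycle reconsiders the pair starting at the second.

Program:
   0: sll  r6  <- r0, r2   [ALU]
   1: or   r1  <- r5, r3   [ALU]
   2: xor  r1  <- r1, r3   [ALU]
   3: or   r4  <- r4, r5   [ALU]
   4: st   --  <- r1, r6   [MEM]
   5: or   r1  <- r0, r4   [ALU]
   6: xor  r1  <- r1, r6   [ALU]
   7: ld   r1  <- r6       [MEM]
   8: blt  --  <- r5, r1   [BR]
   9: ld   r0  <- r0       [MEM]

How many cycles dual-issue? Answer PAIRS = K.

  cy0 -> i0&i1 (sll;or) 2-wide
  cy1 -> i2&i3 (xor;or) 2-wide
  cy2 -> i4&i5 (st;or) 2-wide
  cy3 -> i6 (xor) WAW r1
  cy4 -> i7 (ld) no-port MEM/BR
  cy5 -> i8 (blt) no-port BR/MEM
  cy6 -> i9 (ld) tail

PAIRS = 3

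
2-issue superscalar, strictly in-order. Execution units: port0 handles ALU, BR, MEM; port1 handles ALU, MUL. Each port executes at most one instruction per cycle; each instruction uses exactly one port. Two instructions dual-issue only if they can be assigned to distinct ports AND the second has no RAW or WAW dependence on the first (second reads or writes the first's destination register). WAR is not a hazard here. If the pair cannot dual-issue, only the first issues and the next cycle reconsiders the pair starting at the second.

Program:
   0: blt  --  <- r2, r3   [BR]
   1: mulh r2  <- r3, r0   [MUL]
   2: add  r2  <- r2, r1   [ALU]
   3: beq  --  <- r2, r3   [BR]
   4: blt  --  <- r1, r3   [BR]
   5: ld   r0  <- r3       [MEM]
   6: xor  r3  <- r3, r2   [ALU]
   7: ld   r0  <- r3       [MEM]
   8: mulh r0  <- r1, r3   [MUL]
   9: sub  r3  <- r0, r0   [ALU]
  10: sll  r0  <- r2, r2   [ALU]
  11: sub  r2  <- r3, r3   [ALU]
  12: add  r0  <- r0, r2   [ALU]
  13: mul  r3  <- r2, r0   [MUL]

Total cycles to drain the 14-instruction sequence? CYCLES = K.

[0] i0&i1  blt/mulh  -- dual
[1] i2  add  -- RAW r2
[2] i3  beq  -- no-port BR/BR
[3] i4  blt  -- no-port BR/MEM
[4] i5&i6  ld/xor  -- dual
[5] i7  ld  -- WAW r0
[6] i8  mulh  -- RAW r0
[7] i9&i10  sub/sll  -- dual
[8] i11  sub  -- RAW r2
[9] i12  add  -- RAW r0
[10] i13  mul  -- tail

CYCLES = 11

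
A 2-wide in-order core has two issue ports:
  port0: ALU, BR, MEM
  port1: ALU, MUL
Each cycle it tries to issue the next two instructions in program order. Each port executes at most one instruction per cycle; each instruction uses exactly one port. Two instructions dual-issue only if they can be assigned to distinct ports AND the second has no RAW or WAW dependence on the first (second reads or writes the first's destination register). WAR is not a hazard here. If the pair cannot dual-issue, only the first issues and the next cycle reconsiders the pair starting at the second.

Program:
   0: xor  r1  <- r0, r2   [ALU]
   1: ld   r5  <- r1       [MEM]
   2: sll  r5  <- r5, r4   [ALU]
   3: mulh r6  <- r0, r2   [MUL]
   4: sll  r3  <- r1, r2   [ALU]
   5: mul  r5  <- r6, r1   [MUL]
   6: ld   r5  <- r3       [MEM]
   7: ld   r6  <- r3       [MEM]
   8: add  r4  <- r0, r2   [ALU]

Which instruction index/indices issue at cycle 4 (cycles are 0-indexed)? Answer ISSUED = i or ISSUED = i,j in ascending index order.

  cy0 -> i0 (xor) RAW r1
  cy1 -> i1 (ld) RAW+WAW r5
  cy2 -> i2+i3 (sll;mulh) pair
  cy3 -> i4+i5 (sll;mul) pair
  cy4 -> i6 (ld) no-port MEM/MEM
  cy5 -> i7+i8 (ld;add) pair

ISSUED = 6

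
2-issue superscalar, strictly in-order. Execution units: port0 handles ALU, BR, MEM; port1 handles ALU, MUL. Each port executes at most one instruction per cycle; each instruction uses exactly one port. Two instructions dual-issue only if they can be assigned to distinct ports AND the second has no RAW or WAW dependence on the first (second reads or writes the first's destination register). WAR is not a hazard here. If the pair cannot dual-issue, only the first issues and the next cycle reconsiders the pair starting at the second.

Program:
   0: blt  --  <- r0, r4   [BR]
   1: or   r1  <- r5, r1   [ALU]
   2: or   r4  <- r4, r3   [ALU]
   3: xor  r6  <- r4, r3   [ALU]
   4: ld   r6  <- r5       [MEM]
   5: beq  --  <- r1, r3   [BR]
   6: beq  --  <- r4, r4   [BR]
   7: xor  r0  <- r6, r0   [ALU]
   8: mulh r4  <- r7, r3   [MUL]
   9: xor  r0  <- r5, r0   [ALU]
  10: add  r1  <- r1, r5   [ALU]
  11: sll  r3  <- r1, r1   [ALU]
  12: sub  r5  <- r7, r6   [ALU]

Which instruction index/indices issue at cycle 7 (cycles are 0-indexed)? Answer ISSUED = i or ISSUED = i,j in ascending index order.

ISSUED = 10

c0: i0+i1 blt;or  pair
c1: i2 or  RAW r4
c2: i3 xor  WAW r6
c3: i4 ld  no-port MEM/BR
c4: i5 beq  no-port BR/BR
c5: i6+i7 beq;xor  pair
c6: i8+i9 mulh;xor  pair
c7: i10 add  RAW r1
c8: i11+i12 sll;sub  pair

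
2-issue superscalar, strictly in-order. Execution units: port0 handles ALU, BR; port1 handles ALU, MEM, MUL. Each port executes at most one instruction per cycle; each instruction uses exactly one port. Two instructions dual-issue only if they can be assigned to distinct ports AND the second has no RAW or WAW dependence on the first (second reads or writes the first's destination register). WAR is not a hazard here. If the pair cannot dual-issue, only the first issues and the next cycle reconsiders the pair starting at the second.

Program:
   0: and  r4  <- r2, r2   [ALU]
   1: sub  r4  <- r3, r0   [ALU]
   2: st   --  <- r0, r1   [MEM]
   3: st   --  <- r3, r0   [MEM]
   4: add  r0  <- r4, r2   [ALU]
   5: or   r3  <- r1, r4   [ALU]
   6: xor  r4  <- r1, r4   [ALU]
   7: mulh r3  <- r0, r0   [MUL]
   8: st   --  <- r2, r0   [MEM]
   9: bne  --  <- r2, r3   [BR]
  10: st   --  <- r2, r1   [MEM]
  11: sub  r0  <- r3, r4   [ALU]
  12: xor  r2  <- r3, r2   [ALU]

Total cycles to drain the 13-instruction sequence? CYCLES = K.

c0: i0 and.ALU  WAW r4
c1: i1&i2 sub.ALU st.MEM  2-wide
c2: i3&i4 st.MEM add.ALU  2-wide
c3: i5&i6 or.ALU xor.ALU  2-wide
c4: i7 mulh.MUL  no-port MUL/MEM
c5: i8&i9 st.MEM bne.BR  2-wide
c6: i10&i11 st.MEM sub.ALU  2-wide
c7: i12 xor.ALU  tail

CYCLES = 8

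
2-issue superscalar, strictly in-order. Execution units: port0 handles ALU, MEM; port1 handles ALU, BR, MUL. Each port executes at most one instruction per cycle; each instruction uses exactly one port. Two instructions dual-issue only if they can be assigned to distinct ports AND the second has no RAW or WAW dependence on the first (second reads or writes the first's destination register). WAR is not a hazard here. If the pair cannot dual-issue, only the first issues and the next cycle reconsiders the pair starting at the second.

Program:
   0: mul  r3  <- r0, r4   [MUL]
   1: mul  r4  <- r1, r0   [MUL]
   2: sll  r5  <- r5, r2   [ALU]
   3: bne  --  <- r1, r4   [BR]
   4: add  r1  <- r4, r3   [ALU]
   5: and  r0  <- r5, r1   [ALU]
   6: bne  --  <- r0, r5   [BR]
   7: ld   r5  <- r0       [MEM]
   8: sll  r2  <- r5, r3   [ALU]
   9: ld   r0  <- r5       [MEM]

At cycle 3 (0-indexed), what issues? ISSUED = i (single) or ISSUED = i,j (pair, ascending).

ISSUED = 5

c0: i0 mul  no-port MUL/MUL
c1: i1&i2 mul sll  pair
c2: i3&i4 bne add  pair
c3: i5 and  RAW r0
c4: i6&i7 bne ld  pair
c5: i8&i9 sll ld  pair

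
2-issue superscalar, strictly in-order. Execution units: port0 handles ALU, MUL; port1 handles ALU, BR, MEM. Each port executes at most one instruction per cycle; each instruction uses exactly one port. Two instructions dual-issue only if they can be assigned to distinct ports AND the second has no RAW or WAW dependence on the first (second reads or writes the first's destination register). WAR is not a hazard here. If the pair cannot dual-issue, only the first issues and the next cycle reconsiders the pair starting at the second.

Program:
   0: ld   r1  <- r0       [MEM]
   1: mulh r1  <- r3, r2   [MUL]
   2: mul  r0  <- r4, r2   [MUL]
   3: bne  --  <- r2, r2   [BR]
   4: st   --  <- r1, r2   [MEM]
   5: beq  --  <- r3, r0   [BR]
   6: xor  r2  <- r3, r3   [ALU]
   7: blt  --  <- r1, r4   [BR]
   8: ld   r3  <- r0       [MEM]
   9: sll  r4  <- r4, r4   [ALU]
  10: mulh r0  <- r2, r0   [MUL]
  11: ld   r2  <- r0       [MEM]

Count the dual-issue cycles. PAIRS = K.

0. ld @i0  | WAW r1
1. mulh @i1  | no-port MUL/MUL
2. mul;bne @i2,i3  | pair
3. st @i4  | no-port MEM/BR
4. beq;xor @i5,i6  | pair
5. blt @i7  | no-port BR/MEM
6. ld;sll @i8,i9  | pair
7. mulh @i10  | RAW r0
8. ld @i11  | tail

PAIRS = 3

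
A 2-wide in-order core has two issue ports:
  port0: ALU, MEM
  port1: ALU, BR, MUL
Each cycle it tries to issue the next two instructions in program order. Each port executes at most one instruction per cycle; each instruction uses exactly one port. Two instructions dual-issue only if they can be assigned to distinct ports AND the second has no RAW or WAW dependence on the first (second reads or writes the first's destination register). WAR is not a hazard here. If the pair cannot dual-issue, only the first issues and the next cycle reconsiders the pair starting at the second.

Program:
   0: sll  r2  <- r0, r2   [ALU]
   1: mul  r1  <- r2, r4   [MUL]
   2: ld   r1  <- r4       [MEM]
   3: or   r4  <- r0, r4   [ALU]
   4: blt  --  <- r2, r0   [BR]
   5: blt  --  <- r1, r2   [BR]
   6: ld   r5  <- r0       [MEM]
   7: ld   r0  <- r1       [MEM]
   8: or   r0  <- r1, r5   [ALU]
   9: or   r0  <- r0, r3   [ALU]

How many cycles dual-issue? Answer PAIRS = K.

PAIRS = 2

0. sll.ALU @i0  | RAW r2
1. mul.MUL @i1  | WAW r1
2. ld.MEM+or.ALU @i2&i3  | 2-wide
3. blt.BR @i4  | no-port BR/BR
4. blt.BR+ld.MEM @i5&i6  | 2-wide
5. ld.MEM @i7  | WAW r0
6. or.ALU @i8  | RAW+WAW r0
7. or.ALU @i9  | tail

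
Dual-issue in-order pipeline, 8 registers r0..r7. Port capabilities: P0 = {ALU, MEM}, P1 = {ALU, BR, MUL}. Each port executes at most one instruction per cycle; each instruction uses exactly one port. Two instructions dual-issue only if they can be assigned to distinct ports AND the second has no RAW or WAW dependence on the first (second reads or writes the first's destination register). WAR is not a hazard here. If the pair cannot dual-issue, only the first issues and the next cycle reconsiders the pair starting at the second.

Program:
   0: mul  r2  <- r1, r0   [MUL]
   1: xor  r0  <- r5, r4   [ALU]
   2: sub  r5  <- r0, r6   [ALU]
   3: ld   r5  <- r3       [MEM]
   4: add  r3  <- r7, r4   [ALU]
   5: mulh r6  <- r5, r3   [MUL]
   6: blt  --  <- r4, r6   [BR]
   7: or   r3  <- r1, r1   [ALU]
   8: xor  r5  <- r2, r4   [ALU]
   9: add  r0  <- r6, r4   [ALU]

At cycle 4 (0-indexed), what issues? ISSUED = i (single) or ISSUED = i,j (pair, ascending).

t=0 i0,i1:mul.MUL xor.ALU ; dual
t=1 i2:sub.ALU ; WAW r5
t=2 i3,i4:ld.MEM add.ALU ; dual
t=3 i5:mulh.MUL ; no-port MUL/BR
t=4 i6,i7:blt.BR or.ALU ; dual
t=5 i8,i9:xor.ALU add.ALU ; dual

ISSUED = 6,7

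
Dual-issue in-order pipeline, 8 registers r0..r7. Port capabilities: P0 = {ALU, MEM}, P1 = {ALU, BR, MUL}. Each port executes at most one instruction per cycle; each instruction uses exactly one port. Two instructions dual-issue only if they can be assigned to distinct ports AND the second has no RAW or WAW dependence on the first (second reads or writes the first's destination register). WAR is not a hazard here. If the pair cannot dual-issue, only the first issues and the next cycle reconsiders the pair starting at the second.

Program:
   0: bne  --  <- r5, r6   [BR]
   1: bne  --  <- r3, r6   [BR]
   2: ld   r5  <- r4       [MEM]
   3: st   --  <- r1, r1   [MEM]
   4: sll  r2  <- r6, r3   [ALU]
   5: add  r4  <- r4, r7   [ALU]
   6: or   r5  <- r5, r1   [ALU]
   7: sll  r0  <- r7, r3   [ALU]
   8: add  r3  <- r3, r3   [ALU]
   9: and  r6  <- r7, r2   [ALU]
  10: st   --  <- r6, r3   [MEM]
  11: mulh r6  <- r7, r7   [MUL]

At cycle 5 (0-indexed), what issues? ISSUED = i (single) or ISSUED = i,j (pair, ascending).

ISSUED = 9

  cy0 -> i0 (bne) no-port BR/BR
  cy1 -> i1&i2 (bne/ld) pair
  cy2 -> i3&i4 (st/sll) pair
  cy3 -> i5&i6 (add/or) pair
  cy4 -> i7&i8 (sll/add) pair
  cy5 -> i9 (and) RAW r6
  cy6 -> i10&i11 (st/mulh) pair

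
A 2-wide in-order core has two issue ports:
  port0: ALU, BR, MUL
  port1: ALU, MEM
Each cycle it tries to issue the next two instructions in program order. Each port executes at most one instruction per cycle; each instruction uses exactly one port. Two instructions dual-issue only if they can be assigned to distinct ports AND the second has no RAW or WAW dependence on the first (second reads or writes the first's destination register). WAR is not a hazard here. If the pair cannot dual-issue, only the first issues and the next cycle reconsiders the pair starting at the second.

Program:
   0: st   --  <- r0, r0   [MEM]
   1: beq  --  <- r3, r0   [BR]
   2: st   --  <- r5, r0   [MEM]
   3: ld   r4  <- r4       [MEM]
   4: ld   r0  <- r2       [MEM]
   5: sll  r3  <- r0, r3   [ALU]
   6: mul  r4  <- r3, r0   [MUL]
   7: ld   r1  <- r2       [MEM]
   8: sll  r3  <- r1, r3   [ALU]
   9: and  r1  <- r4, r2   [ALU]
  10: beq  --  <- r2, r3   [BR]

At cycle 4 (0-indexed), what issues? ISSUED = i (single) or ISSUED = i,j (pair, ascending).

0. st;beq @i0+i1  | pair
1. st @i2  | no-port MEM/MEM
2. ld @i3  | no-port MEM/MEM
3. ld @i4  | RAW r0
4. sll @i5  | RAW r3
5. mul;ld @i6+i7  | pair
6. sll;and @i8+i9  | pair
7. beq @i10  | tail

ISSUED = 5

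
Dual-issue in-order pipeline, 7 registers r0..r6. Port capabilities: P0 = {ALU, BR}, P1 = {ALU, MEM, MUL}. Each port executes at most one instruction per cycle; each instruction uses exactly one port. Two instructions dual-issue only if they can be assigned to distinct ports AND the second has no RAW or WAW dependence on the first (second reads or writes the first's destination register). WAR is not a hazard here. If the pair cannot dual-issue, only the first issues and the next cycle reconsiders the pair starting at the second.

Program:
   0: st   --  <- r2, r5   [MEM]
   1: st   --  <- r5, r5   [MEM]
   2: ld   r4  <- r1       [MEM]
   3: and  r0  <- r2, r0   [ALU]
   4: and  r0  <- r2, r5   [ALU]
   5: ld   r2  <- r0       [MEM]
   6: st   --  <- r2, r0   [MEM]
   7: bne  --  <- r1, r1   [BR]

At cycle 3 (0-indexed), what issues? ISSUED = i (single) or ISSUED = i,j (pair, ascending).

ISSUED = 4

[0] i0  st.MEM  -- no-port MEM/MEM
[1] i1  st.MEM  -- no-port MEM/MEM
[2] i2,i3  ld.MEM/and.ALU  -- dual
[3] i4  and.ALU  -- RAW r0
[4] i5  ld.MEM  -- no-port MEM/MEM
[5] i6,i7  st.MEM/bne.BR  -- dual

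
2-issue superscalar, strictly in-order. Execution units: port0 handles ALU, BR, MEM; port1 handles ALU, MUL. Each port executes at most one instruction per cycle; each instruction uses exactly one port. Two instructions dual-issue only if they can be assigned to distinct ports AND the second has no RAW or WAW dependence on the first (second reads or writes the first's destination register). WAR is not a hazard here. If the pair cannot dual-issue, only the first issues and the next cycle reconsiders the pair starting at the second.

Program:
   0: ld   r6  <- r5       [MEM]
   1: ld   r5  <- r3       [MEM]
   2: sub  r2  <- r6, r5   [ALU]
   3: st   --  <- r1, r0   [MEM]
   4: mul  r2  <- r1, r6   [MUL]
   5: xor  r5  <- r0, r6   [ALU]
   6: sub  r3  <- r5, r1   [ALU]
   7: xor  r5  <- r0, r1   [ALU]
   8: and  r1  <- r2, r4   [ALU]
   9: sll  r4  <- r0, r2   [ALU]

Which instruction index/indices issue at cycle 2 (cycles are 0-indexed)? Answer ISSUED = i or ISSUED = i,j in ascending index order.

c0: i0 ld.MEM  no-port MEM/MEM
c1: i1 ld.MEM  RAW r5
c2: i2,i3 sub.ALU;st.MEM  pair
c3: i4,i5 mul.MUL;xor.ALU  pair
c4: i6,i7 sub.ALU;xor.ALU  pair
c5: i8,i9 and.ALU;sll.ALU  pair

ISSUED = 2,3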